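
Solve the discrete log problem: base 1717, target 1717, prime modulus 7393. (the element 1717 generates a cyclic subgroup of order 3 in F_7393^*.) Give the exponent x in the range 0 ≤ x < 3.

1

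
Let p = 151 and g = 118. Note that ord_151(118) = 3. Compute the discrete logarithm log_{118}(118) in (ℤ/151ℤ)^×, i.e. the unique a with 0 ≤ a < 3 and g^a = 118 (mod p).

Successive powers of 118 modulo 151:
  118^0=1  118^1=118
So 118^1 ≡ 118 (mod 151), giving a = 1.

1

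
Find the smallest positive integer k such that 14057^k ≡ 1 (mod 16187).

The order of 14057 must divide p − 1 = 16186 = 2 · 8093.
Divisors: 1, 2, 8093, 16186.
Check each in increasing order: 14057^1 ≡ 14057;  14057^2 ≡ 4540;  14057^8093 ≡ 16186;  14057^16186 ≡ 1.
Smallest exponent giving 1 is 16186.

16186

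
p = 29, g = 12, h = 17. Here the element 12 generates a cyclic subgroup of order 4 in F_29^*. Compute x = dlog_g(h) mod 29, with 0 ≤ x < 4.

Successive powers of 12 modulo 29:
  12^0=1  12^1=12  12^2=28  12^3=17
So 12^3 ≡ 17 (mod 29), giving x = 3.

3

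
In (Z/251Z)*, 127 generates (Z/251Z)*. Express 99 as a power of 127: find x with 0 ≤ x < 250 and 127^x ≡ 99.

Baby-step giant-step with m = ceil(sqrt(250)) = 16.
Baby table (127^j mod 251 for j=0..15):
  0:1  1:127  2:65  3:223  4:209  5:188  6:31  7:172
  8:7  9:136  10:204  11:55  12:208  13:61  14:217  15:200
Giant step factor: 127^(-16) ≡ 41 (mod 251).
Scan 99·41^i mod 251 for i = 0, 1, …:
  i=0: 99   i=1: 43   i=2: 6   i=3: 246
  i=4: 46   i=5: 129   i=6: 18   i=7: 236
  i=8: 138   i=9: 136
Match at i=9, j=9: x = 9·16 + 9 = 153.

153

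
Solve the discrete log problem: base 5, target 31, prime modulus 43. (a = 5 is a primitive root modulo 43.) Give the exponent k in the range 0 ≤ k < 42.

Baby-step giant-step with m = ceil(sqrt(42)) = 7.
Baby table (5^j mod 43 for j=0..6):
  0:1  1:5  2:25  3:39  4:23  5:29  6:16
Giant step factor: 5^(-7) ≡ 7 (mod 43).
Scan 31·7^i mod 43 for i = 0, 1, …:
  i=0: 31   i=1: 2   i=2: 14   i=3: 12
  i=4: 41   i=5: 29
Match at i=5, j=5: k = 5·7 + 5 = 40.

40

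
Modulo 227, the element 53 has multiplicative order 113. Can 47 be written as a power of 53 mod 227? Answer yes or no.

yes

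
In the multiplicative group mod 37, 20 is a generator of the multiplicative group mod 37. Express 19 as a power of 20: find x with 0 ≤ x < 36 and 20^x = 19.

Successive powers of 20 modulo 37:
  20^0=1  20^1=20  20^2=30  20^3=8  20^4=12  20^5=18
  20^6=27  20^7=22  20^8=33  20^9=31  20^10=28  20^11=5
  20^12=26  20^13=2  20^14=3  20^15=23  20^16=16  20^17=24
  20^18=36  20^19=17  20^20=7  20^21=29  20^22=25  20^23=19
So 20^23 ≡ 19 (mod 37), giving x = 23.

23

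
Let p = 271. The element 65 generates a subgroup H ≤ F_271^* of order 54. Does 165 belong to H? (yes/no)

yes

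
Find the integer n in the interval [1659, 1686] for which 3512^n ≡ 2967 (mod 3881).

Compute 3512^1659 mod 3881 = 2322, then multiply by 3512 repeatedly:
  3512^1659=2322  3512^1660=883  3512^1661=177  3512^1662=664  3512^1663=3368
  3512^1664=3009  3512^1665=3526  3512^1666=2922  3512^1667=700  3512^1668=1727
  3512^1669=3102  3512^1670=257  3512^1671=2192  3512^1672=2281  3512^1673=488
  3512^1674=2335  3512^1675=3848  3512^1676=534  3512^1677=885  3512^1678=3320
  3512^1679=1316  3512^1680=3402  3512^1681=2106  3512^1682=2967
Found 2967 at exponent 1682.

1682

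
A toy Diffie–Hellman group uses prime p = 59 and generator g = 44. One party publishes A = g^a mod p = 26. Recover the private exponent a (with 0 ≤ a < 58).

6

Successive powers of 44 modulo 59:
  44^0=1  44^1=44  44^2=48  44^3=47  44^4=3  44^5=14
  44^6=26
So 44^6 ≡ 26 (mod 59), giving a = 6.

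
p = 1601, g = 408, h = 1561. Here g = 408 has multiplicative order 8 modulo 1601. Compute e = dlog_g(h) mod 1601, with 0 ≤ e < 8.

Successive powers of 408 modulo 1601:
  408^0=1  408^1=408  408^2=1561
So 408^2 ≡ 1561 (mod 1601), giving e = 2.

2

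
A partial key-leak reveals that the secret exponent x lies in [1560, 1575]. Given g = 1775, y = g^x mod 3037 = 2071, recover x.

Compute 1775^1560 mod 3037 = 2809, then multiply by 1775 repeatedly:
  1775^1560=2809  1775^1561=2258  1775^1562=2147  1775^1563=2527  1775^1564=2813
  1775^1565=247  1775^1566=1097  1775^1567=458  1775^1568=2071
Found 2071 at exponent 1568.

1568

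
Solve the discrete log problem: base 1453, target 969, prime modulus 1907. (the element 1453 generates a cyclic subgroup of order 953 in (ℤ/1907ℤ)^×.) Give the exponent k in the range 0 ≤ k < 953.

639

Baby-step giant-step with m = ceil(sqrt(953)) = 31.
Baby table (1453^j mod 1907 for j=0..30):
  0:1  1:1453  2:160  3:1733  4:809  5:765  6:1671  7:352
  8:380  9:1017  10:1683  11:625  12:393  13:836  14:1856  15:270
  16:1375  17:1246  18:695  19:1032  20:594  21:1118  22:1597  23:1529
  24:1889  25:544  26:934  27:1225  28:694  29:1486  30:434
Giant step factor: 1453^(-31) ≡ 769 (mod 1907).
Scan 969·769^i mod 1907 for i = 0, 1, …:
  i=0: 969   i=1: 1431   i=2: 100   i=3: 620
  i=4: 30   i=5: 186   i=6: 9   i=7: 1200
  i=8: 1719   i=9: 360     …   i=19: 351
  i=20: 1032
Match at i=20, j=19: k = 20·31 + 19 = 639.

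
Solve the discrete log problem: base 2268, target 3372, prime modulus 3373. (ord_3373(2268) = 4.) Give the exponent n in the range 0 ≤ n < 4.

Successive powers of 2268 modulo 3373:
  2268^0=1  2268^1=2268  2268^2=3372
So 2268^2 ≡ 3372 (mod 3373), giving n = 2.

2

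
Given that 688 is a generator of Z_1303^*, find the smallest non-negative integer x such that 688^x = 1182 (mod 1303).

Baby-step giant-step with m = ceil(sqrt(1302)) = 37.
Baby table (688^j mod 1303 for j=0..36):
  0:1  1:688  2:355  3:579  4:937  5:974  6:370  7:475
  8:1050  9:538  10:92  11:752  12:85  13:1148  14:206  15:1004
  16:162  17:701  18:178  19:1285  20:646  21:125  22:2  23:73
  24:710  25:1158  26:571  27:645  28:740  29:950  30:797  31:1076
  32:184  33:201  34:170  35:993  36:412
Giant step factor: 688^(-37) ≡ 1096 (mod 1303).
Scan 1182·1096^i mod 1303 for i = 0, 1, …:
  i=0: 1182   i=1: 290   i=2: 1211   i=3: 802
  i=4: 770   i=5: 879   i=6: 467   i=7: 1056
  i=8: 312   i=9: 566     …   i=18: 723
  i=19: 184
Match at i=19, j=32: x = 19·37 + 32 = 735.

735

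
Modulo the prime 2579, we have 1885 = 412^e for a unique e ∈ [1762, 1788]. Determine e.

1784

Compute 412^1762 mod 2579 = 1777, then multiply by 412 repeatedly:
  412^1762=1777  412^1763=2267  412^1764=406  412^1765=2216  412^1766=26
  412^1767=396  412^1768=675  412^1769=2147  412^1770=2546  412^1771=1878
  412^1772=36  412^1773=1937  412^1774=1133  412^1775=2576  412^1776=1343
  412^1777=1410  412^1778=645  412^1779=103  412^1780=1172  412^1781=591
  412^1782=1066  412^1783=762  412^1784=1885
Found 1885 at exponent 1784.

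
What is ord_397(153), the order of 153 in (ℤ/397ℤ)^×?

36

The order of 153 must divide p − 1 = 396 = 2^2 · 3^2 · 11.
Divisors: 1, 2, 3, 4, 6, 9, 11, 12, 18, 22, 33, 36, 44, 66, 99, 132, 198, 396.
Check each in increasing order: 153^1 ≡ 153;  153^2 ≡ 383;  153^3 ≡ 240;  153^4 ≡ 196;  153^6 ≡ 35;  153^9 ≡ 63;  153^11 ≡ 309;  153^12 ≡ 34;  153^18 ≡ 396;  153^22 ≡ 201;  153^33 ≡ 177;  153^36 ≡ 1.
Smallest exponent giving 1 is 36.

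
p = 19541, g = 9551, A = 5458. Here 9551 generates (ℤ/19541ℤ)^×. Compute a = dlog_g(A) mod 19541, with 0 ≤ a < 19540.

16755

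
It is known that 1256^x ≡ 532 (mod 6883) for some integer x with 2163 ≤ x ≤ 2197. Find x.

2184

Compute 1256^2163 mod 6883 = 2989, then multiply by 1256 repeatedly:
  1256^2163=2989  1256^2164=2949  1256^2165=890  1256^2166=2794  1256^2167=5817
  1256^2168=3289  1256^2169=1184  1256^2170=376  1256^2171=4212  1256^2172=4128
  1256^2173=1869  1256^2174=361  1256^2175=6021  1256^2176=4842  1256^2177=3863
  1256^2178=6296  1256^2179=6092  1256^2180=4539  1256^2181=1860  1256^2182=2823
  1256^2183=943  1256^2184=532
Found 532 at exponent 2184.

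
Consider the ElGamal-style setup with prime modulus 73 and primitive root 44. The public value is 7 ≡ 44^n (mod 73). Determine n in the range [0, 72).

39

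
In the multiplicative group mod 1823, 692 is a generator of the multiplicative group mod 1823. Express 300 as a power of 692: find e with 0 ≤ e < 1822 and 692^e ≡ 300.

Baby-step giant-step with m = ceil(sqrt(1822)) = 43.
Baby table (692^j mod 1823 for j=0..42):
  0:1  1:692  2:1238  3:1709  4:1324  5:1062  6:235  7:373
  8:1073  9:555  10:1230  11:1642  12:535  13:151  14:581  15:992
  16:1016  17:1217  18:1761  19:848  20:1633  21:1599  22:1770  23:1607
  24:14  25:573  26:925  27:227  28:306  29:284  30:1467  31:1576
  32:438  33:478  34:813  35:1112  36:198  37:291  38:842  39:1127
  40:1463  41:631  42:955
Giant step factor: 692^(-43) ≡ 1661 (mod 1823).
Scan 300·1661^i mod 1823 for i = 0, 1, …:
  i=0: 300   i=1: 621   i=2: 1486   i=3: 1727
  i=4: 968   i=5: 1785   i=6: 687   i=7: 1732
  i=8: 158   i=9: 1749     …   i=37: 428
  i=38: 1761
Match at i=38, j=18: e = 38·43 + 18 = 1652.

1652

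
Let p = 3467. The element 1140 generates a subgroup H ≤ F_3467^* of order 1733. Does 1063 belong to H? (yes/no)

1063 ∈ ⟨1140⟩ iff 1063^1733 ≡ 1 (mod 3467), since |⟨1140⟩| = 1733.
1063^1733 mod 3467 = 3466.
Since 3466 ≠ 1, 1063 does not lie in the subgroup.

no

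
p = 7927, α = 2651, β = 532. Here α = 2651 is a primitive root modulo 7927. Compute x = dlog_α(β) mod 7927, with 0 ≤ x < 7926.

Baby-step giant-step with m = ceil(sqrt(7926)) = 90.
Baby table (2651^j mod 7927 for j=0..89):
  0:1  1:2651  2:4479  3:7110  4:6131  5:2931  6:1621  7:837
  8:7254  9:7379  10:5820  11:2878  12:3804  13:1260  14:2993  15:7443
  16:1090  17:4162  18:7005  19:5221  20:329  21:209  22:7096  23:725
  24:3641  25:5132  26:2200  27:5855  28:539  29:2029  30:4373  31:3549
  32:6977  33:2336  34:1749  35:7231  36:1895  37:5854  38:5815  39:5477
  40:5190  41:5345  42:4046  43:715  44:912  45:7904  46:2443  47:34
  48:2937  49:1673  50:3930  51:2352  52:4530  53:7552  54:4677  55:899
  56:5149  57:7632  58:2728  59:2504  60:3205  61:6638  62:7325  63:5352
  64:6749  65:360  66:3120  67:3259  68:7106  69:3454  70:869  71:4889
  72:94  73:3457  74:895  75:2472  76:5570  77:5996  78:1761  79:7335
  80:154  81:3977  82:117  83:1014  84:861  85:7462  86:3897  87:2066
  88:7336  89:2805
Giant step factor: 2651^(-90) ≡ 6938 (mod 7927).
Scan 532·6938^i mod 7927 for i = 0, 1, …:
  i=0: 532   i=1: 4961   i=2: 384   i=3: 720
  i=4: 1350   i=5: 4513   i=6: 7471   i=7: 7072
  i=8: 5333   i=9: 5045     …   i=26: 478
  i=27: 2878
Match at i=27, j=11: x = 27·90 + 11 = 2441.

2441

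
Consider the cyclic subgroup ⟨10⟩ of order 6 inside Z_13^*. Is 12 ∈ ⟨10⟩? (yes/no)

yes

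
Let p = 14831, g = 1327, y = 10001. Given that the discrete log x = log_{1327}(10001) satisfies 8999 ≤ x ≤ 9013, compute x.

9011

Compute 1327^8999 mod 14831 = 3213, then multiply by 1327 repeatedly:
  1327^8999=3213  1327^9000=7154  1327^9001=1518  1327^9002=12201  1327^9003=10106
  1327^9004=3438  1327^9005=9109  1327^9006=378  1327^9007=12183  1327^9008=1051
  1327^9009=563  1327^9010=5551  1327^9011=10001
Found 10001 at exponent 9011.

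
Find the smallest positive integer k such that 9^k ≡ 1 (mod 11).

The order of 9 must divide p − 1 = 10 = 2 · 5.
Divisors: 1, 2, 5, 10.
Check each in increasing order: 9^1 ≡ 9;  9^2 ≡ 4;  9^5 ≡ 1.
Smallest exponent giving 1 is 5.

5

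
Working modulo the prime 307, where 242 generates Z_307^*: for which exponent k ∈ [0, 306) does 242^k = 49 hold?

Baby-step giant-step with m = ceil(sqrt(306)) = 18.
Baby table (242^j mod 307 for j=0..17):
  0:1  1:242  2:234  3:140  4:110  5:218  6:259  7:50
  8:127  9:34  10:246  11:281  12:155  13:56  14:44  15:210
  16:165  17:20
Giant step factor: 242^(-18) ≡ 81 (mod 307).
Scan 49·81^i mod 307 for i = 0, 1, …:
  i=0: 49   i=1: 285   i=2: 60   i=3: 255
  i=4: 86   i=5: 212   i=6: 287   i=7: 222
  i=8: 176   i=9: 134     …   i=14: 66
  i=15: 127
Match at i=15, j=8: k = 15·18 + 8 = 278.

278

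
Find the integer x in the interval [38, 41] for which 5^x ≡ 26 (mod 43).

41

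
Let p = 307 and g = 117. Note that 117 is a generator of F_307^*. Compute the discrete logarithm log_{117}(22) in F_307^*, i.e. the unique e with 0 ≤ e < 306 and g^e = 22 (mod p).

43

Baby-step giant-step with m = ceil(sqrt(306)) = 18.
Baby table (117^j mod 307 for j=0..17):
  0:1  1:117  2:181  3:301  4:219  5:142  6:36  7:221
  8:69  9:91  10:209  11:200  12:68  13:281  14:28  15:206
  16:156  17:139
Giant step factor: 117^(-18) ≡ 115 (mod 307).
Scan 22·115^i mod 307 for i = 0, 1, …:
  i=0: 22   i=1: 74   i=2: 221
Match at i=2, j=7: e = 2·18 + 7 = 43.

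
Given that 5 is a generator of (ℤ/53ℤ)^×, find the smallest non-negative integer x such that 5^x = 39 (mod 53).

23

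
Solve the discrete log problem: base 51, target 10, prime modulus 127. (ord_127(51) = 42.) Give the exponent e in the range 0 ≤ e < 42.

Baby-step giant-step with m = ceil(sqrt(42)) = 7.
Baby table (51^j mod 127 for j=0..6):
  0:1  1:51  2:61  3:63  4:38  5:33  6:32
Giant step factor: 51^(-7) ≡ 20 (mod 127).
Scan 10·20^i mod 127 for i = 0, 1, …:
  i=0: 10   i=1: 73   i=2: 63
Match at i=2, j=3: e = 2·7 + 3 = 17.

17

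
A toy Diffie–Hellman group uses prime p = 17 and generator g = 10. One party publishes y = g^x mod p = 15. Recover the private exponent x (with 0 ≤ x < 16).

2

Successive powers of 10 modulo 17:
  10^0=1  10^1=10  10^2=15
So 10^2 ≡ 15 (mod 17), giving x = 2.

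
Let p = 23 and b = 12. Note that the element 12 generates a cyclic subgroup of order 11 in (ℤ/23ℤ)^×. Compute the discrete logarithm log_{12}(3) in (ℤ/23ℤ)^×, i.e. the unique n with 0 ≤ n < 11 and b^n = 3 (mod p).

Successive powers of 12 modulo 23:
  12^0=1  12^1=12  12^2=6  12^3=3
So 12^3 ≡ 3 (mod 23), giving n = 3.

3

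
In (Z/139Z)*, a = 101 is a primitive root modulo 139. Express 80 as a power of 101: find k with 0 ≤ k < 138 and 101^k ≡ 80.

66

Baby-step giant-step with m = ceil(sqrt(138)) = 12.
Baby table (101^j mod 139 for j=0..11):
  0:1  1:101  2:54  3:33  4:136  5:114  6:116  7:40
  8:9  9:75  10:69  11:19
Giant step factor: 101^(-12) ≡ 36 (mod 139).
Scan 80·36^i mod 139 for i = 0, 1, …:
  i=0: 80   i=1: 100   i=2: 125   i=3: 52
  i=4: 65   i=5: 116
Match at i=5, j=6: k = 5·12 + 6 = 66.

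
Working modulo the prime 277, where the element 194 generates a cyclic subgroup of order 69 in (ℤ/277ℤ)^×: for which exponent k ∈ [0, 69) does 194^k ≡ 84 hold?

Baby-step giant-step with m = ceil(sqrt(69)) = 9.
Baby table (194^j mod 277 for j=0..8):
  0:1  1:194  2:241  3:218  4:188  5:185  6:157  7:265
  8:165
Giant step factor: 194^(-9) ≡ 84 (mod 277).
Scan 84·84^i mod 277 for i = 0, 1, …:
  i=0: 84   i=1: 131   i=2: 201   i=3: 264
  i=4: 16   i=5: 236   i=6: 157
Match at i=6, j=6: k = 6·9 + 6 = 60.

60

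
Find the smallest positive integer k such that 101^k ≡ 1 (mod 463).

22

The order of 101 must divide p − 1 = 462 = 2 · 3 · 7 · 11.
Divisors: 1, 2, 3, 6, 7, 11, 14, 21, 22, 33, 42, 66, 77, 154, 231, 462.
Check each in increasing order: 101^1 ≡ 101;  101^2 ≡ 15;  101^3 ≡ 126;  101^6 ≡ 134;  101^7 ≡ 107;  101^11 ≡ 462;  101^14 ≡ 337;  101^21 ≡ 408;  101^22 ≡ 1.
Smallest exponent giving 1 is 22.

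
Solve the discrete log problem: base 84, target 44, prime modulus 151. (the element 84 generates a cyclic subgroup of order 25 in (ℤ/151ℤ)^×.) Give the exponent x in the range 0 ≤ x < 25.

Successive powers of 84 modulo 151:
  84^0=1  84^1=84  84^2=110  84^3=29  84^4=20  84^5=19
  84^6=86  84^7=127  84^8=98  84^9=78  84^10=59  84^11=124
  84^12=148  84^13=50  84^14=123  84^15=64  84^16=91  84^17=94
  84^18=44
So 84^18 ≡ 44 (mod 151), giving x = 18.

18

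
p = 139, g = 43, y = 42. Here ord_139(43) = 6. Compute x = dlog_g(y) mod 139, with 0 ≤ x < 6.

2

Successive powers of 43 modulo 139:
  43^0=1  43^1=43  43^2=42
So 43^2 ≡ 42 (mod 139), giving x = 2.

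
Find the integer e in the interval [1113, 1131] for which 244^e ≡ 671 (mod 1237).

1113

Compute 244^1113 mod 1237 = 671, then multiply by 244 repeatedly:
  244^1113=671
Found 671 at exponent 1113.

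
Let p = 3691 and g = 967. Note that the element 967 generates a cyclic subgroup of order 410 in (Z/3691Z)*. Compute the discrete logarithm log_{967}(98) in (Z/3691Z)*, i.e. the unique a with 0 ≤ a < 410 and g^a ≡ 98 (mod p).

393

Baby-step giant-step with m = ceil(sqrt(410)) = 21.
Baby table (967^j mod 3691 for j=0..20):
  0:1  1:967  2:1266  3:2501  4:862  5:3079  6:2447  7:318
  8:1153  9:269  10:1753  11:982  12:1007  13:3036  14:1467  15:1245
  16:649  17:113  18:2232  19:2800  20:2097
Giant step factor: 967^(-21) ≡ 2535 (mod 3691).
Scan 98·2535^i mod 3691 for i = 0, 1, …:
  i=0: 98   i=1: 1133   i=2: 557   i=3: 2033
  i=4: 1019   i=5: 3156   i=6: 2063   i=7: 3249
  i=8: 1594   i=9: 2836     …   i=17: 2665
  i=18: 1245
Match at i=18, j=15: a = 18·21 + 15 = 393.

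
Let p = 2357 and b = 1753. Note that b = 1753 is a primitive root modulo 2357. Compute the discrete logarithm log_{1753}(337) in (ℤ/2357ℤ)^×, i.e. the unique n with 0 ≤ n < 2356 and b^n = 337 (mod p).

2044

Baby-step giant-step with m = ceil(sqrt(2356)) = 49.
Baby table (1753^j mod 2357 for j=0..48):
  0:1  1:1753  2:1838  3:2352  4:663  5:238  6:25  7:1399
  8:1167  9:2232  10:76  11:1236  12:625  13:1977  14:891  15:1589
  16:1900  17:259  18:1483  19:2285  20:1062  21:2013  22:360  23:1761
  24:1720  25:557  26:623  27:828  28:1929  29:1599  30:574  31:2140
  32:1433  33:1844  34:1085  35:2263  36:208  37:1646  38:470  39:1317
  40:1198  41:7  42:486  43:1081  44:2322  45:2284  46:1666  47:175
  48:365
Giant step factor: 1753^(-49) ≡ 1625 (mod 2357).
Scan 337·1625^i mod 2357 for i = 0, 1, …:
  i=0: 337   i=1: 801   i=2: 561   i=3: 1823
  i=4: 1983   i=5: 356   i=6: 1035   i=7: 1334
  i=8: 1667   i=9: 682     …   i=40: 496
  i=41: 2263
Match at i=41, j=35: n = 41·49 + 35 = 2044.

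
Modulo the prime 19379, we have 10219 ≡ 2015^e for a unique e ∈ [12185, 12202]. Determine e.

12191

Compute 2015^12185 mod 19379 = 17609, then multiply by 2015 repeatedly:
  2015^12185=17609  2015^12186=18565  2015^12187=7005  2015^12188=7163  2015^12189=15469
  2015^12190=8603  2015^12191=10219
Found 10219 at exponent 12191.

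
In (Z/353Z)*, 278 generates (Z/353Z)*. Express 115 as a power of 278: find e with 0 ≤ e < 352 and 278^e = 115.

193

Baby-step giant-step with m = ceil(sqrt(352)) = 19.
Baby table (278^j mod 353 for j=0..18):
  0:1  1:278  2:330  3:313  4:176  5:214  6:188  7:20
  8:265  9:246  10:259  11:343  12:44  13:230  14:47  15:5
  16:331  17:238  18:153
Giant step factor: 278^(-19) ≡ 282 (mod 353).
Scan 115·282^i mod 353 for i = 0, 1, …:
  i=0: 115   i=1: 307   i=2: 89   i=3: 35
  i=4: 339   i=5: 288   i=6: 26   i=7: 272
  i=8: 103   i=9: 100   i=10: 313
Match at i=10, j=3: e = 10·19 + 3 = 193.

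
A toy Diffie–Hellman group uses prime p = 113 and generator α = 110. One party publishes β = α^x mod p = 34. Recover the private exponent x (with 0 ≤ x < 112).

73

Baby-step giant-step with m = ceil(sqrt(112)) = 11.
Baby table (110^j mod 113 for j=0..10):
  0:1  1:110  2:9  3:86  4:81  5:96  6:51  7:73
  8:7  9:92  10:63
Giant step factor: 110^(-11) ≡ 55 (mod 113).
Scan 34·55^i mod 113 for i = 0, 1, …:
  i=0: 34   i=1: 62   i=2: 20   i=3: 83
  i=4: 45   i=5: 102   i=6: 73
Match at i=6, j=7: x = 6·11 + 7 = 73.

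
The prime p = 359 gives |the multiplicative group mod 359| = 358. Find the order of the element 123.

179

The order of 123 must divide p − 1 = 358 = 2 · 179.
Divisors: 1, 2, 179, 358.
Check each in increasing order: 123^1 ≡ 123;  123^2 ≡ 51;  123^179 ≡ 1.
Smallest exponent giving 1 is 179.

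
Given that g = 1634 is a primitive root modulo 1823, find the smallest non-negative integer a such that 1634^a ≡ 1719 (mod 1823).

1229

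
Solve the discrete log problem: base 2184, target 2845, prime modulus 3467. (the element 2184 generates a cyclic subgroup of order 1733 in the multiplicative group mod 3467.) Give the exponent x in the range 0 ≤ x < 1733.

Baby-step giant-step with m = ceil(sqrt(1733)) = 42.
Baby table (2184^j mod 3467 for j=0..41):
  0:1  1:2184  2:2731  3:1264  4:844  5:2319  6:2876  7:2447
  8:1601  9:1848  10:444  11:2403  12:2581  13:3029  14:300  15:3404
  16:1088  17:1297  18:109  19:2300  20:2984  21:2563  22:1854  23:3147
  24:1454  25:3231  26:1159  27:346  28:3325  29:1902  30:502  31:796
  32:1497  33:67  34:714  35:2693  36:1480  37:1076  38:2825  39:2007
  40:1000  41:3257
Giant step factor: 2184^(-42) ≡ 456 (mod 3467).
Scan 2845·456^i mod 3467 for i = 0, 1, …:
  i=0: 2845   i=1: 662   i=2: 243   i=3: 3331
  i=4: 390   i=5: 1023   i=6: 1910   i=7: 743
  i=8: 2509   i=9: 3461     …   i=27: 2471
  i=28: 1
Match at i=28, j=0: x = 28·42 + 0 = 1176.

1176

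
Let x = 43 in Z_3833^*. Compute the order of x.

958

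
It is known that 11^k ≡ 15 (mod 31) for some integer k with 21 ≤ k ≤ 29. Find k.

Compute 11^21 mod 31 = 27, then multiply by 11 repeatedly:
  11^21=27  11^22=18  11^23=12  11^24=8  11^25=26
  11^26=7  11^27=15
Found 15 at exponent 27.

27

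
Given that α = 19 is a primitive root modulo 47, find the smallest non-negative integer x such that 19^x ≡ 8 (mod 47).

38

Baby-step giant-step with m = ceil(sqrt(46)) = 7.
Baby table (19^j mod 47 for j=0..6):
  0:1  1:19  2:32  3:44  4:37  5:45  6:9
Giant step factor: 19^(-7) ≡ 11 (mod 47).
Scan 8·11^i mod 47 for i = 0, 1, …:
  i=0: 8   i=1: 41   i=2: 28   i=3: 26
  i=4: 4   i=5: 44
Match at i=5, j=3: x = 5·7 + 3 = 38.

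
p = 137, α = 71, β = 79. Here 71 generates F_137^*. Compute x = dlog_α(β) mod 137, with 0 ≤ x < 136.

57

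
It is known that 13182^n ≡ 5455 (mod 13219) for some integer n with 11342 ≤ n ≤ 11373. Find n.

Compute 13182^11342 mod 13219 = 4813, then multiply by 13182 repeatedly:
  13182^11342=4813  13182^11343=6985  13182^11344=5935  13182^11345=5128  13182^11346=8549
  13182^11347=943  13182^11348=4766  13182^11349=8724  13182^11350=7687  13182^11351=6399
  13182^11352=1179  13182^11353=9253  13182^11354=1333  13182^11355=3555  13182^11356=655
  13182^11357=2203  13182^11358=11022  13182^11359=1975  13182^11360=6239  13182^11361=7099
  13182^11362=1717  13182^11363=2566  13182^11364=10810  13182^11365=9819  13182^11366=6829
  13182^11367=11707  13182^11368=3068  13182^11369=5455
Found 5455 at exponent 11369.

11369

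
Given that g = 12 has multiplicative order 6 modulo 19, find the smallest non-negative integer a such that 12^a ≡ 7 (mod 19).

4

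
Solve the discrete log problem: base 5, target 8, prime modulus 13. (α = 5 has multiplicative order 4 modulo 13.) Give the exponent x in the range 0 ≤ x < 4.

Successive powers of 5 modulo 13:
  5^0=1  5^1=5  5^2=12  5^3=8
So 5^3 ≡ 8 (mod 13), giving x = 3.

3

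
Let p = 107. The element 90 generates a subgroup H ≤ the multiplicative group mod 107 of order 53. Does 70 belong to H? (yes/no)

70 ∈ ⟨90⟩ iff 70^53 ≡ 1 (mod 107), since |⟨90⟩| = 53.
70^53 mod 107 = 106.
Since 106 ≠ 1, 70 does not lie in the subgroup.

no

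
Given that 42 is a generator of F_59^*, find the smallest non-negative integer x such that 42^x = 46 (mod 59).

12

Baby-step giant-step with m = ceil(sqrt(58)) = 8.
Baby table (42^j mod 59 for j=0..7):
  0:1  1:42  2:53  3:43  4:36  5:37  6:20  7:14
Giant step factor: 42^(-8) ≡ 29 (mod 59).
Scan 46·29^i mod 59 for i = 0, 1, …:
  i=0: 46   i=1: 36
Match at i=1, j=4: x = 1·8 + 4 = 12.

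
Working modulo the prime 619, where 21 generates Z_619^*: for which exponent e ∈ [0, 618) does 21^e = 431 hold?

466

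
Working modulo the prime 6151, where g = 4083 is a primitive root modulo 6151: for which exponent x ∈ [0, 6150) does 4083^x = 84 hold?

2477

Baby-step giant-step with m = ceil(sqrt(6150)) = 79.
Baby table (4083^j mod 6151 for j=0..78):
  0:1  1:4083  2:1679  3:3143  4:1883  5:5690  6:6094  7:1007
  8:2713  9:5379  10:3387  11:1673  12:3249  13:4111  14:5285  15:947
  16:3773  17:3055  18:5488  19:5562  20:154  21:1380  22:224  23:4244
  24:885  25:2818  26:3524  27:1303  28:5685  29:4132  30:4914  31:5451
  32:2115  33:5692  34:1958  35:4365  36:2848  37:2994  38:2465  39:1559
  40:5263  41:3386  42:3741  43:1570  44:968  45:3402  46:1408  47:3830
  48:2048  49:2775  50:183  51:2918  52:5858  53:3126  54:133  55:1751
  56:1871  57:5902  58:4399  59:197  60:4721  61:4760  62:4071  63:1891
  64:1448  65:1073  66:1547  67:5475  68:1691  69:2931  70:3578  71:349
  72:4086  73:1626  74:2029  75:5161  76:5188  77:4711  78:836
Giant step factor: 4083^(-79) ≡ 59 (mod 6151).
Scan 84·59^i mod 6151 for i = 0, 1, …:
  i=0: 84   i=1: 4956   i=2: 3307   i=3: 4432
  i=4: 3146   i=5: 1084   i=6: 2446   i=7: 2841
  i=8: 1542   i=9: 4864     …   i=30: 3641
  i=31: 5685
Match at i=31, j=28: x = 31·79 + 28 = 2477.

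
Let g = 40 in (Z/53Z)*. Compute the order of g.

26

The order of 40 must divide p − 1 = 52 = 2^2 · 13.
Divisors: 1, 2, 4, 13, 26, 52.
Check each in increasing order: 40^1 ≡ 40;  40^2 ≡ 10;  40^4 ≡ 47;  40^13 ≡ 52;  40^26 ≡ 1.
Smallest exponent giving 1 is 26.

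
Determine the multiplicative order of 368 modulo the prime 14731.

The order of 368 must divide p − 1 = 14730 = 2 · 3 · 5 · 491.
Divisors: 1, 2, 3, 5, 6, 10, 15, 30, 491, 982, 1473, 2455, 2946, 4910, 7365, 14730.
Check each in increasing order: 368^1 ≡ 368;  368^2 ≡ 2845;  368^3 ≡ 1059;  368^5 ≡ 7731;  368^6 ≡ 1925;  368^10 ≡ 4694;  368^15 ≡ 6861;  368^30 ≡ 7776;  368^491 ≡ 1863;  368^982 ≡ 8984;  368^1473 ≡ 2776;  368^2455 ≡ 1.
Smallest exponent giving 1 is 2455.

2455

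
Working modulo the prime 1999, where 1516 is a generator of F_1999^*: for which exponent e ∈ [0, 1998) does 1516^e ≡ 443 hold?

475

Baby-step giant-step with m = ceil(sqrt(1998)) = 45.
Baby table (1516^j mod 1999 for j=0..44):
  0:1  1:1516  2:1405  3:1045  4:1012  5:959  6:571  7:69
  8:656  9:993  10:141  11:1862  12:204  13:1418  14:763  15:1286
  16:551  17:1733  18:542  19:83  20:1890  21:673  22:778  23:38
  24:1636  25:1416  26:1729  27:475  28:460  29:1708  30:623  31:940
  32:1752  33:1360  34:791  35:1755  36:1910  37:1008  38:892  39:948
  40:1886  41:606  42:1155  43:1855  44:1586
Giant step factor: 1516^(-45) ≡ 660 (mod 1999).
Scan 443·660^i mod 1999 for i = 0, 1, …:
  i=0: 443   i=1: 526   i=2: 1333   i=3: 220
  i=4: 1272   i=5: 1939   i=6: 380   i=7: 925
  i=8: 805   i=9: 1565   i=10: 1416
Match at i=10, j=25: e = 10·45 + 25 = 475.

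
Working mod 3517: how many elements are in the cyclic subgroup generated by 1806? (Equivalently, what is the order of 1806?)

1172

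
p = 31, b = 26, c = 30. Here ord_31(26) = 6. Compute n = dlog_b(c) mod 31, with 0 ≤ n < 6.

3

Successive powers of 26 modulo 31:
  26^0=1  26^1=26  26^2=25  26^3=30
So 26^3 ≡ 30 (mod 31), giving n = 3.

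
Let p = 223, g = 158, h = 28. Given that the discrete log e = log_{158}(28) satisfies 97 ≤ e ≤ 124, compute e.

120

Compute 158^97 mod 223 = 150, then multiply by 158 repeatedly:
  158^97=150  158^98=62  158^99=207  158^100=148  158^101=192
  158^102=8  158^103=149  158^104=127  158^105=219  158^106=37
  158^107=48  158^108=2  158^109=93  158^110=199  158^111=222
  158^112=65  158^113=12  158^114=112  158^115=79  158^116=217
  158^117=167  158^118=72  158^119=3  158^120=28
Found 28 at exponent 120.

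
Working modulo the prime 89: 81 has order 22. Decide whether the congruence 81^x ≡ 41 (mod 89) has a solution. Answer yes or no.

no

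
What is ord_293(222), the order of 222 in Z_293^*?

73

The order of 222 must divide p − 1 = 292 = 2^2 · 73.
Divisors: 1, 2, 4, 73, 146, 292.
Check each in increasing order: 222^1 ≡ 222;  222^2 ≡ 60;  222^4 ≡ 84;  222^73 ≡ 1.
Smallest exponent giving 1 is 73.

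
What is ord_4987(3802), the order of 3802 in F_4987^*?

2493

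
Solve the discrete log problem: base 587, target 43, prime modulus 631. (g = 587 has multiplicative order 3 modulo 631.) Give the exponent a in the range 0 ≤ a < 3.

2

Successive powers of 587 modulo 631:
  587^0=1  587^1=587  587^2=43
So 587^2 ≡ 43 (mod 631), giving a = 2.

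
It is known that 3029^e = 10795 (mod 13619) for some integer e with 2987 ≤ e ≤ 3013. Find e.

Compute 3029^2987 mod 13619 = 5587, then multiply by 3029 repeatedly:
  3029^2987=5587  3029^2988=8225  3029^2989=4374  3029^2990=11178  3029^2991=1328
  3029^2992=4907  3029^2993=4974  3029^2994=3632  3029^2995=10795
Found 10795 at exponent 2995.

2995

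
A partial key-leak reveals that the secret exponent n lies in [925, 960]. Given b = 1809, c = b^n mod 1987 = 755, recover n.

Compute 1809^925 mod 1987 = 1033, then multiply by 1809 repeatedly:
  1809^925=1033  1809^926=917  1809^927=1695  1809^928=314  1809^929=1731
  1809^930=1854  1809^931=1817  1809^932=455  1809^933=477  1809^934=535
  1809^935=146  1809^936=1830  1809^937=128  1809^938=1060  1809^939=85
  1809^940=766  1809^941=755
Found 755 at exponent 941.

941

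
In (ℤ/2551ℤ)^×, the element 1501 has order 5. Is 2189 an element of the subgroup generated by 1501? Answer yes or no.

⟨1501⟩ has order 5; its elements mod 2551 are {1, 468, 943, 1501, 2189}.
2189 is in this set.

yes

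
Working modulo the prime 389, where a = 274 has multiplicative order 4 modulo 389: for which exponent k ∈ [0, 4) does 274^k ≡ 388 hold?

Successive powers of 274 modulo 389:
  274^0=1  274^1=274  274^2=388
So 274^2 ≡ 388 (mod 389), giving k = 2.

2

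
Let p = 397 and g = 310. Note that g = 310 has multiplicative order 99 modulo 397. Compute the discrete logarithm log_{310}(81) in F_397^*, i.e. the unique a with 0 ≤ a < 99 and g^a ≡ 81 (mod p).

Baby-step giant-step with m = ceil(sqrt(99)) = 10.
Baby table (310^j mod 397 for j=0..9):
  0:1  1:310  2:26  3:120  4:279  5:341  6:108  7:132
  8:29  9:256
Giant step factor: 310^(-10) ≡ 129 (mod 397).
Scan 81·129^i mod 397 for i = 0, 1, …:
  i=0: 81   i=1: 127   i=2: 106   i=3: 176
  i=4: 75   i=5: 147   i=6: 304   i=7: 310
Match at i=7, j=1: a = 7·10 + 1 = 71.

71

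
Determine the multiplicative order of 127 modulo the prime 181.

180

The order of 127 must divide p − 1 = 180 = 2^2 · 3^2 · 5.
Divisors: 1, 2, 3, 4, 5, 6, 9, 10, 12, 15, 18, 20, 30, 36, 45, 60, 90, 180.
Check each in increasing order: 127^1 ≡ 127;  127^2 ≡ 20;  127^3 ≡ 6;  127^4 ≡ 38;  127^5 ≡ 120;  127^6 ≡ 36;  127^9 ≡ 35;  127^10 ≡ 101;  127^12 ≡ 29;  127^15 ≡ 174;  127^18 ≡ 139;  127^20 ≡ 65;  127^30 ≡ 49;  127^36 ≡ 135;  127^45 ≡ 19;  127^60 ≡ 48;  127^90 ≡ 180;  127^180 ≡ 1.
Smallest exponent giving 1 is 180.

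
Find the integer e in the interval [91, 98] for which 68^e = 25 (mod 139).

94

Compute 68^91 mod 139 = 111, then multiply by 68 repeatedly:
  68^91=111  68^92=42  68^93=76  68^94=25
Found 25 at exponent 94.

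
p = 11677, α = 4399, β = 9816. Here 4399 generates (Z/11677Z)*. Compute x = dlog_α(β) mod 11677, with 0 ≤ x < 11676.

Baby-step giant-step with m = ceil(sqrt(11676)) = 109.
Baby table (4399^j mod 11677 for j=0..108):
  0:1  1:4399  2:2412  3:7672  4:2598  5:8496  6:7504  7:10894
  8:298  9:3078  10:6479  11:9241  12:3522  13:9576  14:5885  15:206
  16:7065  17:6438  18:4037  19:9723  20:10303  21:4460  22:2180  23:3003
  24:3510  25:3496  26:295  27:1558  28:10920  29:9579  30:7405  31:7442
  32:6727  33:2555  34:6171  35:8881  36:7954  37:5354  38:11414  39:10763
  40:7879  41:2385  42:5669  43:7536  44:11538  45:7420  46:3365  47:7876
  48:865  49:10110  50:7874  51:3744  52:5286  53:4207  54:10225  55:11648
  56:876  57:114  58:11052  59:6397  60:10510  61:4247  62:11030  63:3035
  64:4154  65:10618  66:582  67:2955  68:2544  69:4490  70:5703  71:5301
  72:130  73:11374  74:9958  75:4815  76:10784  77:6842  78:6329  79:3303
  80:3709  81:3122  82:1526  83:10276  84:2457  85:7118  86:6045  87:3426
  88:7644  89:7873  90:11022  91:2874  92:8212  93:7627  94:3152  95:5049
  96:897  97:10754  98:3319  99:4031  100:6683  101:7508  102:5136  103:9946
  104:10412  105:5194  106:8194  107:10184  108:6444
Giant step factor: 4399^(-109) ≡ 33 (mod 11677).
Scan 9816·33^i mod 11677 for i = 0, 1, …:
  i=0: 9816   i=1: 8649   i=2: 5169   i=3: 7099
  i=4: 727   i=5: 637   i=6: 9344   i=7: 4750
  i=8: 4949   i=9: 11516     …   i=91: 153
  i=92: 5049
Match at i=92, j=95: x = 92·109 + 95 = 10123.

10123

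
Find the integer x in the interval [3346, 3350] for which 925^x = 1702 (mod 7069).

3346

Compute 925^3346 mod 7069 = 1702, then multiply by 925 repeatedly:
  925^3346=1702
Found 1702 at exponent 3346.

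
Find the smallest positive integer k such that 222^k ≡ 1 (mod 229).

The order of 222 must divide p − 1 = 228 = 2^2 · 3 · 19.
Divisors: 1, 2, 3, 4, 6, 12, 19, 38, 57, 76, 114, 228.
Check each in increasing order: 222^1 ≡ 222;  222^2 ≡ 49;  222^3 ≡ 115;  222^4 ≡ 111;  222^6 ≡ 172;  222^12 ≡ 43;  222^19 ≡ 211;  222^38 ≡ 95;  222^57 ≡ 122;  222^76 ≡ 94;  222^114 ≡ 228;  222^228 ≡ 1.
Smallest exponent giving 1 is 228.

228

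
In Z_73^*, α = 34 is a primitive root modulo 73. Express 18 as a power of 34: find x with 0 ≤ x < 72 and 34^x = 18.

Baby-step giant-step with m = ceil(sqrt(72)) = 9.
Baby table (34^j mod 73 for j=0..8):
  0:1  1:34  2:61  3:30  4:71  5:5  6:24  7:13
  8:4
Giant step factor: 34^(-9) ≡ 51 (mod 73).
Scan 18·51^i mod 73 for i = 0, 1, …:
  i=0: 18   i=1: 42   i=2: 25   i=3: 34
Match at i=3, j=1: x = 3·9 + 1 = 28.

28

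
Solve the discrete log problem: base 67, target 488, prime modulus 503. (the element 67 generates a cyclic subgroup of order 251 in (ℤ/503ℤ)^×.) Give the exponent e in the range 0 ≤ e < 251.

Baby-step giant-step with m = ceil(sqrt(251)) = 16.
Baby table (67^j mod 503 for j=0..15):
  0:1  1:67  2:465  3:472  4:438  5:172  6:458  7:3
  8:201  9:389  10:410  11:308  12:13  13:368  14:9  15:100
Giant step factor: 67^(-16) ≡ 25 (mod 503).
Scan 488·25^i mod 503 for i = 0, 1, …:
  i=0: 488   i=1: 128   i=2: 182   i=3: 23
  i=4: 72   i=5: 291   i=6: 233   i=7: 292
  i=8: 258   i=9: 414     …   i=14: 117
  i=15: 410
Match at i=15, j=10: e = 15·16 + 10 = 250.

250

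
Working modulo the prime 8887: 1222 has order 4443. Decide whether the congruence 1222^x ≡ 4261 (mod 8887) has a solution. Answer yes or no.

yes

4261 ∈ ⟨1222⟩ iff 4261^4443 ≡ 1 (mod 8887), since |⟨1222⟩| = 4443.
4261^4443 mod 8887 = 1.
Since 1 = 1, 4261 lies in the subgroup.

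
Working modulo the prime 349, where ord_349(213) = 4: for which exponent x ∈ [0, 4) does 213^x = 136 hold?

3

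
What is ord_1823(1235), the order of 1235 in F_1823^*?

The order of 1235 must divide p − 1 = 1822 = 2 · 911.
Divisors: 1, 2, 911, 1822.
Check each in increasing order: 1235^1 ≡ 1235;  1235^2 ≡ 1197;  1235^911 ≡ 1822;  1235^1822 ≡ 1.
Smallest exponent giving 1 is 1822.

1822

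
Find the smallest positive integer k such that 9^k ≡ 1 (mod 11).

5

The order of 9 must divide p − 1 = 10 = 2 · 5.
Divisors: 1, 2, 5, 10.
Check each in increasing order: 9^1 ≡ 9;  9^2 ≡ 4;  9^5 ≡ 1.
Smallest exponent giving 1 is 5.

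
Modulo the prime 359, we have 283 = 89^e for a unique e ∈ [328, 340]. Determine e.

338

Compute 89^328 mod 359 = 9, then multiply by 89 repeatedly:
  89^328=9  89^329=83  89^330=207  89^331=114  89^332=94
  89^333=109  89^334=8  89^335=353  89^336=184  89^337=221
  89^338=283
Found 283 at exponent 338.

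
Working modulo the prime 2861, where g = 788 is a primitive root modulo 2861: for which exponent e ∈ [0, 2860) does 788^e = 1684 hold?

1336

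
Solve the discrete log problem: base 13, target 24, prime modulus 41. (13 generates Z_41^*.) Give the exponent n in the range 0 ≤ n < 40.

3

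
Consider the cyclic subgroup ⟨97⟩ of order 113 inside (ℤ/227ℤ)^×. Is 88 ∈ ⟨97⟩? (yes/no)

no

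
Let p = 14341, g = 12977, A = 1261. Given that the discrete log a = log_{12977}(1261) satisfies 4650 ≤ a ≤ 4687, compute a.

4662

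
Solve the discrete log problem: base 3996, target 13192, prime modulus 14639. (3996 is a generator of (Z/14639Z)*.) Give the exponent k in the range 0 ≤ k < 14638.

Baby-step giant-step with m = ceil(sqrt(14638)) = 121.
Baby table (3996^j mod 14639 for j=0..120):
  0:1  1:3996  2:11506  3:11516  4:7559  5:5507  6:3555  7:5950
  8:2464  9:8736  10:9680  11:5042  12:4568  13:13534  14:5398  15:7161
  16:10750  17:6174  18:4589  19:9616  20:12800  21:134  22:8460  23:4709
  24:6049  25:2815  26:5988  27:7922  28:6794  29:8118  30:14143  31:8888
  32:2234  33:11913  34:12959  35:6021  36:8039  37:5878  38:7532  39:88
  40:312  41:2437  42:3317  43:6437  44:1529  45:5421  46:11235  47:11886
  48:7540  49:2778  50:4526  51:6731  52:5233  53:6576  54:691  55:9104
  56:1669  57:8579  58:11785  59:13836  60:11792  61:12530  62:4500  63:5308
  64:13496  65:14579  66:9103  67:12312  68:11712  69:269  70:6277  71:6285
  72:8975  73:13189  74:2844  75:4760  76:4899  77:4061  78:7744  79:12817
  80:9510  81:13755  82:10174  83:2801  84:8600  85:7867  86:6599  87:4765
  88:10240  89:3035  90:6768  91:6695  92:7767  93:2252  94:10646  95:482
  96:8363  97:12350  98:2531  99:12966  100:4715  101:747  102:13295  103:1889
  104:9359  105:10558  106:170  107:5926  108:9033  109:10733  110:11437  111:13933
  112:4151  113:1409  114:8988  115:6581  116:6032  117:8078  118:693  119:2457
  120:10042
Giant step factor: 3996^(-121) ≡ 12104 (mod 14639).
Scan 13192·12104^i mod 14639 for i = 0, 1, …:
  i=0: 13192   i=1: 8395   i=2: 3781   i=3: 3710
  i=4: 8027   i=5: 14404   i=6: 10165   i=7: 11004
  i=8: 6794
Match at i=8, j=28: k = 8·121 + 28 = 996.

996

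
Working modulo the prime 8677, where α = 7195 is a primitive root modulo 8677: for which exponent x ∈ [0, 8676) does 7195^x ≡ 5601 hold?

Successive powers of 7195 modulo 8677:
  7195^0=1  7195^1=7195  7195^2=1043  7195^3=7457  7195^4=3224  7195^5=3059
  7195^6=4633  7195^7=6078  7195^8=7807  7195^9=5144  7195^10=3675  7195^11=2806
  7195^12=6468  7195^13=2509  7195^14=4095  7195^15=5110  7195^16=2001  7195^17=2052
  7195^18=4563  7195^19=5694  7195^20=4213  7195^21=3774  7195^22=3597  7195^23=5601
So 7195^23 ≡ 5601 (mod 8677), giving x = 23.

23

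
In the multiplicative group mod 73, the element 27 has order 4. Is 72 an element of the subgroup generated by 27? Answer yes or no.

72 ∈ ⟨27⟩ iff 72^4 ≡ 1 (mod 73), since |⟨27⟩| = 4.
72^4 mod 73 = 1.
Since 1 = 1, 72 lies in the subgroup.

yes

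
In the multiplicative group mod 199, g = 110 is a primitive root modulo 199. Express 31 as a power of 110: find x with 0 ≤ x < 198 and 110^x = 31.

Baby-step giant-step with m = ceil(sqrt(198)) = 15.
Baby table (110^j mod 199 for j=0..14):
  0:1  1:110  2:160  3:88  4:128  5:150  6:182  7:120
  8:66  9:96  10:13  11:37  12:90  13:149  14:72
Giant step factor: 110^(-15) ≡ 194 (mod 199).
Scan 31·194^i mod 199 for i = 0, 1, …:
  i=0: 31   i=1: 44   i=2: 178   i=3: 105
  i=4: 72
Match at i=4, j=14: x = 4·15 + 14 = 74.

74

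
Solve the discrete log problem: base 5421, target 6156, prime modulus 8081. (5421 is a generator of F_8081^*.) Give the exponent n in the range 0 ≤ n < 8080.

816

Baby-step giant-step with m = ceil(sqrt(8080)) = 90.
Baby table (5421^j mod 8081 for j=0..89):
  0:1  1:5421  2:4725  3:5536  4:5903  5:7484  6:4144  7:7525
  8:137  9:7306  10:845  11:6899  12:611  13:7102  14:2058  15:4638
  16:2607  17:6959  18:2631  19:7767  20:2897  21:3254  22:7192  23:5088
  24:1595  25:7906  26:4883  27:5468  28:920  29:1343  30:7503  31:2090
  32:328  33:268  34:6329  35:5664  36:4825  37:6209  38:1624  39:3495
  40:4531  41:4392  42:2406  43:192  44:6464  45:2128  46:4301  47:2036
  48:6591  49:3710  50:6382  51:2061  52:4739  53:620  54:7405  55:4178
  56:5976  57:7248  58:1586  59:7603  60:2763  61:4130  62:4360  63:6716
  64:2531  65:7094  66:7176  67:7243  68:6805  69:140  70:7407  71:6939
  72:7345  73:2158  74:5311  75:6409  76:2970  77:3018  78:4634  79:5166
  80:4221  81:4730  82:317  83:5285  84:2840  85:1335  86:4540  87:4695
  88:4526  89:1530
Giant step factor: 5421^(-90) ≡ 1109 (mod 8081).
Scan 6156·1109^i mod 8081 for i = 0, 1, …:
  i=0: 6156   i=1: 6640   i=2: 1969   i=3: 1751
  i=4: 2419   i=5: 7860   i=6: 5422   i=7: 734
  i=8: 5906   i=9: 4144
Match at i=9, j=6: n = 9·90 + 6 = 816.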